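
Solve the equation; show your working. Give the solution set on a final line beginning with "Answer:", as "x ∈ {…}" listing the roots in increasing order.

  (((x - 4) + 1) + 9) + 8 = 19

Step 1. [(((x - 4) + 1) + 9) + 8 = 19] 8 comes off first (subtract 8) ⇒ sub: ((x - 4) + 1) + 9 = 11.
Step 2. [((x - 4) + 1) + 9 = 11] peel the +9: subtract 9 from each side, so sub: (x - 4) + 1 = 2.
Step 3. [(x - 4) + 1 = 2] subtract 1: x sits inside (… + 1). So sub: x - 4 = 1.
Step 4. [x - 4 = 1] -4 is outermost — add 4 both sides. So sub: x = 5.

Answer: x ∈ {5}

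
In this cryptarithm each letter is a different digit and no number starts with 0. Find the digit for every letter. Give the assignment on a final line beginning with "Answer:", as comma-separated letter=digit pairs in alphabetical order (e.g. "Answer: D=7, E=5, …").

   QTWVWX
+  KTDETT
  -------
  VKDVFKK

Step 1. [col 1: X + T ≡ K (mod 10)] column 1 (X + T ≡ K (mod 10), carry-in 0) doesn't pin T yet; pick T=8 and continue ⇒ T=8.
Step 2. [col 1: X + T ≡ K (mod 10)] X=5 is one option consistent with column 1 (X + T ≡ K (mod 10), carry-in 0) — take it. So X=5.
Step 3. [col 1: X + T ≡ K (mod 10)] from column 1 (X=5, T=8, carry-in 0, digits 5,8 already taken and all letters distinct): K must equal 3. So K=3.
Step 4. [V] adding two 6-digit numbers gives at most 6+1 digits, and here it does — V is that final carry and must be 1 ⇒ V=1.
Step 5. [col 2: W + T ≡ K (mod 10)] from column 2 (T=8, K=3, carry-in 1, digits 1,3,5,8 already taken and all letters distinct): W must equal 4, so W=4.
Step 6. [col 3: V + E ≡ F (mod 10)] no forcing yet in column 3 (carry-in 1); E=0 is free and consistent — try it ⇒ E=0.
Step 7. [col 3: V + E ≡ F (mod 10)] column 3 reads V+E+carry(1)=F with V=1, E=0; with digits 0,1,3,4,5,8 already taken and all letters distinct, the only value for F is 2. So F=2.
Step 8. [col 4: W + D ≡ V (mod 10)] from column 4 (W=4, V=1, carry-in 0, digits 0,1,2,3,4,5,8 already taken and all letters distinct): D must equal 7, so D=7.
Step 9. [col 6: Q + K ≡ K (mod 10)] column 6 reads Q+K+carry(1)=K with K=3; with digits 0,1,2,3,4,5,7,8 already taken and all letters distinct, the only value for Q is 9 ⇒ Q=9.

Answer: D=7, E=0, F=2, K=3, Q=9, T=8, V=1, W=4, X=5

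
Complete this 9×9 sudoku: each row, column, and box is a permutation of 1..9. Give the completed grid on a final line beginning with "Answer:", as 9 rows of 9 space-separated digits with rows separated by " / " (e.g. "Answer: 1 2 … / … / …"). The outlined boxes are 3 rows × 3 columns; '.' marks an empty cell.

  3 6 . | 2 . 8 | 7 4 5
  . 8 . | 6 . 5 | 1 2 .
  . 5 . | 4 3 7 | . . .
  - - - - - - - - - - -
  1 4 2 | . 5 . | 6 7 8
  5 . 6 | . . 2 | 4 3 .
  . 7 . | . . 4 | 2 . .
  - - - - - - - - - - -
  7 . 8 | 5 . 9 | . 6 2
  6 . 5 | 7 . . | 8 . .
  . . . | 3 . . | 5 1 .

Step 1. [r5c2∈{9}] only 9 remains possible at r5c2, so r5c2=9.
Step 2. [r1c5∈{1,9}] r1c5 is the only open cell in box 2 admitting 1 ⇒ r1c5=1.
Step 3. [r1c3∈{9}] only 9 remains possible at r1c3 ⇒ r1c3=9.
Step 4. [r9c5∈{2,4,6,8}] 8 has one home in row 9: r9c5, so r9c5=8.
Step 5. [r8c8∈{9}] only 9 remains possible at r8c8 ⇒ r8c8=9.
Step 6. [r6c9∈{1,9}] 9 has one home in box 6: r6c9 ⇒ r6c9=9.
Step 7. [r9c3∈{4}] r9c3 has the single candidate 4, so r9c3=4.
Step 8. [r6c4∈{1,8}] in row 6, 1 fits only at r6c4. So r6c4=1.
Step 9. [r9c2∈{2}] r9c2 is down to just 2. So r9c2=2.
Step 10. [r7c2∈{1,3}] across row 7, 1 lands solely at r7c2 ⇒ r7c2=1.
Step 11. [r8c9∈{3,4}] col 9 places 4 nowhere but r8c9 ⇒ r8c9=4.
Step 12. [r6c5∈{6}] only 6 remains possible at r6c5 ⇒ r6c5=6.
Step 13. [r2c3∈{7}] nothing but 7 survives at r2c3. So r2c3=7.
Step 14. [r5c4∈{8}] r5c4 is down to just 8, so r5c4=8.
Step 15. [r5c9∈{1}] r5c9's peers cover all but 1 ⇒ r5c9=1.
Step 16. [r9c6∈{6}] r9c6 is down to just 6. So r9c6=6.
Step 17. [r4c4∈{9}] r4c4's peers cover all but 9, so r4c4=9.
Step 18. [r9c1∈{9}] r9c1 has the single candidate 9. So r9c1=9.
Step 19. [r8c6∈{1}] only 1 remains possible at r8c6 ⇒ r8c6=1.
Step 20. [r4c6∈{3}] r4c6 is down to just 3 ⇒ r4c6=3.
Step 21. [r6c3∈{3}] nothing but 3 survives at r6c3 ⇒ r6c3=3.
Step 22. [r6c1∈{8}] r6c1 is down to just 8 ⇒ r6c1=8.
Step 23. [r3c1∈{2}] nothing but 2 survives at r3c1, so r3c1=2.
Step 24. [r5c5∈{7}] nothing but 7 survives at r5c5. So r5c5=7.
Step 25. [r2c9∈{3}] only 3 remains possible at r2c9, so r2c9=3.
Step 26. [r2c1∈{4}] r2c1 has the single candidate 4. So r2c1=4.
Step 27. [r3c9∈{6}] r3c9 has the single candidate 6, so r3c9=6.
Step 28. [r7c7∈{3}] nothing but 3 survives at r7c7, so r7c7=3.
Step 29. [r3c7∈{9}] only 9 remains possible at r3c7 ⇒ r3c7=9.
Step 30. [r9c9∈{7}] r9c9's peers cover all but 7, so r9c9=7.
Step 31. [r6c8∈{5}] r6c8 is down to just 5 ⇒ r6c8=5.
Step 32. [r8c2∈{3}] r8c2 has the single candidate 3 ⇒ r8c2=3.
Step 33. [r7c5∈{4}] only 4 remains possible at r7c5, so r7c5=4.
Step 34. [r3c8∈{8}] only 8 remains possible at r3c8 ⇒ r3c8=8.
Step 35. [r8c5∈{2}] nothing but 2 survives at r8c5, so r8c5=2.
Step 36. [r3c3∈{1}] nothing but 1 survives at r3c3 ⇒ r3c3=1.
Step 37. [r2c5∈{9}] r2c5 has the single candidate 9. So r2c5=9.

Answer: 3 6 9 2 1 8 7 4 5 / 4 8 7 6 9 5 1 2 3 / 2 5 1 4 3 7 9 8 6 / 1 4 2 9 5 3 6 7 8 / 5 9 6 8 7 2 4 3 1 / 8 7 3 1 6 4 2 5 9 / 7 1 8 5 4 9 3 6 2 / 6 3 5 7 2 1 8 9 4 / 9 2 4 3 8 6 5 1 7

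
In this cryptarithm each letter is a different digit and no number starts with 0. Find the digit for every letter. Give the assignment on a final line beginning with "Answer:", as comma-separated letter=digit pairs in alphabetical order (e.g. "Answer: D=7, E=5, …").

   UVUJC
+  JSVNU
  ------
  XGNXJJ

Step 1. [col 1: C + U ≡ J (mod 10)] no forcing yet in column 1 (carry-in 0); C=7 is free and consistent — try it. So C=7.
Step 2. [col 1: C + U ≡ J (mod 10)] column 1 (C + U ≡ J (mod 10), carry-in 0) doesn't pin J yet; pick J=5 and continue. So J=5.
Step 3. [col 1: C + U ≡ J (mod 10)] column 1 reads C+U+carry(0)=J with C=7, J=5; with digits 5,7 already taken and all letters distinct, the only value for U is 8, so U=8.
Step 4. [X] X is the leading digit of a 6-digit sum of two 5-digit numbers; the final carry is exactly 1. So X=1.
Step 5. [col 2: J + N ≡ J (mod 10)] from column 2 (J=5, carry-in 1, digits 1,5,7,8 already taken and all letters distinct): N must equal 9. So N=9.
Step 6. [col 3: U + V ≡ X (mod 10)] from column 3 (U=8, X=1, carry-in 1, digits 1,5,7,8,9 already taken and all letters distinct): V must equal 2, so V=2.
Step 7. [col 4: V + S ≡ N (mod 10)] in column 4 we have V+S≡N with carry-in 1; given V=2, N=9 and digits 1,2,5,7,8,9 already taken and all letters distinct, that pins S to 6 ⇒ S=6.
Step 8. [col 5: U + J ≡ G (mod 10)] column 5: given U=8, J=5, carry-in 0, and digits 1,2,5,6,7,8,9 already taken and all letters distinct, U+J≡G (mod 10) forces G=3 ⇒ G=3.

Answer: C=7, G=3, J=5, N=9, S=6, U=8, V=2, X=1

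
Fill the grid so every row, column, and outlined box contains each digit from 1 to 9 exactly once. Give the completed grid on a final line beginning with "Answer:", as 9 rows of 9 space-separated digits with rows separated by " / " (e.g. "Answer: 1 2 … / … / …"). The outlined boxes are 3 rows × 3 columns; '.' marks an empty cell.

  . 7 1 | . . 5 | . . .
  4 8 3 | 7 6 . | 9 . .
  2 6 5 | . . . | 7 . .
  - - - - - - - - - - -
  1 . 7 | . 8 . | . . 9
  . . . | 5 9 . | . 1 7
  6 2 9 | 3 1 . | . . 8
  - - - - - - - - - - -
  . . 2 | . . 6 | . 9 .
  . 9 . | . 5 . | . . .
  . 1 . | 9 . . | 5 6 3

Step 1. [r6c7∈{4}] r6c7 is down to just 4, so r6c7=4.
Step 2. [r8c8∈{2,4,7,8}] col 8 places 7 nowhere but r8c8. So r8c8=7.
Step 3. [r3c6∈{1,3,4,8,9}] in row 3, 9 fits only at r3c6 ⇒ r3c6=9.
Step 4. [r8c6∈{1,2,3,4,8}] in col 6, 3 fits only at r8c6 ⇒ r8c6=3.
Step 5. [r8c1∈{8}] only 8 remains possible at r8c1, so r8c1=8.
Step 6. [r9c3∈{4}] only 4 remains possible at r9c3 ⇒ r9c3=4.
Step 7. [r5c1∈{3}] nothing but 3 survives at r5c1, so r5c1=3.
Step 8. [r7c7∈{1,8}] 8 has one home in box 9: r7c7. So r7c7=8.
Step 9. [r8c7∈{1,2}] 1 has one home in col 7: r8c7, so r8c7=1.
Step 10. [r7c9∈{4}] r7c9's peers cover all but 4 ⇒ r7c9=4.
Step 11. [r8c4∈{2,4}] 4 has one home in row 8: r8c4, so r8c4=4.
Step 12. [r2c6∈{1,2}] col 6 places 1 nowhere but r2c6, so r2c6=1.
Step 13. [r4c2∈{4,5}] across box 4, 5 lands solely at r4c2, so r4c2=5.
Step 14. [r9c1∈{7}] only 7 remains possible at r9c1, so r9c1=7.
Step 15. [r5c7∈{2,6}] in row 5, 6 fits only at r5c7 ⇒ r5c7=6.
Step 16. [r5c6∈{2,4}] r5c6 is the only open cell in row 5 admitting 2, so r5c6=2.
Step 17. [r1c4∈{2,8}] across col 4, 2 lands solely at r1c4, so r1c4=2.
Step 18. [r1c7∈{3}] r1c7 is down to just 3. So r1c7=3.
Step 19. [r2c9∈{2,5}] in col 9, 5 fits only at r2c9. So r2c9=5.
Step 20. [r1c5∈{4}] nothing but 4 survives at r1c5. So r1c5=4.
Step 21. [r2c8∈{2}] nothing but 2 survives at r2c8, so r2c8=2.
Step 22. [r1c8∈{8}] nothing but 8 survives at r1c8. So r1c8=8.
Step 23. [r1c9∈{6}] r1c9's peers cover all but 6. So r1c9=6.
Step 24. [r4c4∈{6}] only 6 remains possible at r4c4 ⇒ r4c4=6.
Step 25. [r5c2∈{4}] nothing but 4 survives at r5c2. So r5c2=4.
Step 26. [r3c5∈{3}] r3c5 is down to just 3, so r3c5=3.
Step 27. [r9c5∈{2}] r9c5 has the single candidate 2, so r9c5=2.
Step 28. [r7c5∈{7}] only 7 remains possible at r7c5, so r7c5=7.
Step 29. [r7c4∈{1}] r7c4's peers cover all but 1. So r7c4=1.
Step 30. [r1c1∈{9}] r1c1's peers cover all but 9 ⇒ r1c1=9.
Step 31. [r6c8∈{5}] r6c8 has the single candidate 5 ⇒ r6c8=5.
Step 32. [r6c6∈{7}] r6c6 has the single candidate 7, so r6c6=7.
Step 33. [r5c3∈{8}] r5c3 is down to just 8. So r5c3=8.
Step 34. [r4c8∈{3}] nothing but 3 survives at r4c8. So r4c8=3.
Step 35. [r3c4∈{8}] r3c4 is down to just 8. So r3c4=8.
Step 36. [r3c8∈{4}] r3c8's peers cover all but 4. So r3c8=4.
Step 37. [r9c6∈{8}] nothing but 8 survives at r9c6 ⇒ r9c6=8.
Step 38. [r7c1∈{5}] r7c1's peers cover all but 5 ⇒ r7c1=5.
Step 39. [r4c7∈{2}] r4c7 has the single candidate 2. So r4c7=2.
Step 40. [r7c2∈{3}] nothing but 3 survives at r7c2 ⇒ r7c2=3.
Step 41. [r3c9∈{1}] r3c9 is down to just 1, so r3c9=1.
Step 42. [r8c9∈{2}] r8c9's peers cover all but 2 ⇒ r8c9=2.
Step 43. [r8c3∈{6}] r8c3 is down to just 6, so r8c3=6.
Step 44. [r4c6∈{4}] r4c6 has the single candidate 4. So r4c6=4.

Answer: 9 7 1 2 4 5 3 8 6 / 4 8 3 7 6 1 9 2 5 / 2 6 5 8 3 9 7 4 1 / 1 5 7 6 8 4 2 3 9 / 3 4 8 5 9 2 6 1 7 / 6 2 9 3 1 7 4 5 8 / 5 3 2 1 7 6 8 9 4 / 8 9 6 4 5 3 1 7 2 / 7 1 4 9 2 8 5 6 3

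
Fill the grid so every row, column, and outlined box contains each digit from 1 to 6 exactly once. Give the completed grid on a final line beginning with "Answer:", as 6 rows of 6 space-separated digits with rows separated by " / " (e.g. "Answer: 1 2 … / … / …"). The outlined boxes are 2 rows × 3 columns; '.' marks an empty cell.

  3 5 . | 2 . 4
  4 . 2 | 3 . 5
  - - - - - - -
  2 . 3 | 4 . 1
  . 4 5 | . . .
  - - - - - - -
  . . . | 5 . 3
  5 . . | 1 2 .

Step 1. [r3c2∈{6}] r3c2's peers cover all but 6. So r3c2=6.
Step 2. [r2c5∈{1,6}] in row 2, 6 fits only at r2c5, so r2c5=6.
Step 3. [r5c1∈{1,6}] 6 has one home in col 1: r5c1, so r5c1=6.
Step 4. [r2c2∈{1}] r2c2's peers cover all but 1. So r2c2=1.
Step 5. [r6c3∈{4}] only 4 remains possible at r6c3. So r6c3=4.
Step 6. [r4c4∈{6}] r4c4's peers cover all but 6 ⇒ r4c4=6.
Step 7. [r5c5∈{4}] nothing but 4 survives at r5c5 ⇒ r5c5=4.
Step 8. [r4c5∈{3}] only 3 remains possible at r4c5. So r4c5=3.
Step 9. [r3c5∈{5}] nothing but 5 survives at r3c5, so r3c5=5.
Step 10. [r4c1∈{1}] r4c1 is down to just 1, so r4c1=1.
Step 11. [r6c2∈{3}] r6c2 has the single candidate 3 ⇒ r6c2=3.
Step 12. [r5c3∈{1}] r5c3's peers cover all but 1 ⇒ r5c3=1.
Step 13. [r6c6∈{6}] r6c6 has the single candidate 6, so r6c6=6.
Step 14. [r1c3∈{6}] nothing but 6 survives at r1c3 ⇒ r1c3=6.
Step 15. [r5c2∈{2}] nothing but 2 survives at r5c2, so r5c2=2.
Step 16. [r4c6∈{2}] r4c6 has the single candidate 2. So r4c6=2.
Step 17. [r1c5∈{1}] only 1 remains possible at r1c5. So r1c5=1.

Answer: 3 5 6 2 1 4 / 4 1 2 3 6 5 / 2 6 3 4 5 1 / 1 4 5 6 3 2 / 6 2 1 5 4 3 / 5 3 4 1 2 6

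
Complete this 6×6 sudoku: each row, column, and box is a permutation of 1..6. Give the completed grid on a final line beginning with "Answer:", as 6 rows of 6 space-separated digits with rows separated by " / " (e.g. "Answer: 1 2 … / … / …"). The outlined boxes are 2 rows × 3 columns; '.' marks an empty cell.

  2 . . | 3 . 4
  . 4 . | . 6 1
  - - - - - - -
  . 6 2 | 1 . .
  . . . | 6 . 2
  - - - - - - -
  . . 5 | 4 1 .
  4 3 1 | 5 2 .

Step 1. [r2c1∈{3,5}] 5 has one home in row 2: r2c1. So r2c1=5.
Step 2. [r3c1∈{3}] nothing but 3 survives at r3c1 ⇒ r3c1=3.
Step 3. [r3c5∈{4,5}] across row 3, 4 lands solely at r3c5 ⇒ r3c5=4.
Step 4. [r4c2∈{1,5}] r4c2 is the only open cell in col 2 admitting 5 ⇒ r4c2=5.
Step 5. [r5c6∈{3,6}] r5c6 is the only open cell in row 5 admitting 3. So r5c6=3.
Step 6. [r4c5∈{3}] r4c5 is down to just 3. So r4c5=3.
Step 7. [r1c5∈{5}] nothing but 5 survives at r1c5, so r1c5=5.
Step 8. [r3c6∈{5}] r3c6 has the single candidate 5, so r3c6=5.
Step 9. [r4c3∈{4}] r4c3's peers cover all but 4, so r4c3=4.
Step 10. [r6c6∈{6}] r6c6's peers cover all but 6 ⇒ r6c6=6.
Step 11. [r5c1∈{6}] nothing but 6 survives at r5c1. So r5c1=6.
Step 12. [r5c2∈{2}] r5c2's peers cover all but 2, so r5c2=2.
Step 13. [r1c3∈{6}] nothing but 6 survives at r1c3. So r1c3=6.
Step 14. [r1c2∈{1}] r1c2 is down to just 1, so r1c2=1.
Step 15. [r2c3∈{3}] r2c3 has the single candidate 3. So r2c3=3.
Step 16. [r2c4∈{2}] only 2 remains possible at r2c4, so r2c4=2.
Step 17. [r4c1∈{1}] r4c1 is down to just 1 ⇒ r4c1=1.

Answer: 2 1 6 3 5 4 / 5 4 3 2 6 1 / 3 6 2 1 4 5 / 1 5 4 6 3 2 / 6 2 5 4 1 3 / 4 3 1 5 2 6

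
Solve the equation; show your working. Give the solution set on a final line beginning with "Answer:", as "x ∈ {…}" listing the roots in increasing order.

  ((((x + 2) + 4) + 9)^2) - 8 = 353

Step 1. [((((x + 2) + 4) + 9)^2) - 8 = 353] 8 comes off first (add 8), so sub: (((x + 2) + 4) + 9)^2 = 361.
Step 2. [(((x + 2) + 4) + 9)^2 = 361] LHS squared, RHS 361 ≥ 0: apply √ (±) ⇒ sqrt: ((x + 2) + 4) + 9 = 19 or -19.
Step 3. [((x + 2) + 4) + 9 = 19 or -19] +9 is outermost — subtract 9 both sides, so sub: (x + 2) + 4 = 10 or -28.
Step 4. [(x + 2) + 4 = 10 or -28] 4 comes off first (subtract 4) ⇒ sub: x + 2 = 6 or -32.
Step 5. [x + 2 = 6 or -32] the outer +2 inverts by subtracting 2 ⇒ sub: x = 4 or -34.

Answer: x ∈ {-34, 4}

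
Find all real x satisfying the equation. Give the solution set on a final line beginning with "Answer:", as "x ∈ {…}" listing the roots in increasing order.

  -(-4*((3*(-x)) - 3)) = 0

Step 1. [-(-4*((3*(-x)) - 3)) = 0] LHS negated; negate both sides, so neg: -4*((3*(-x)) - 3) = 0.
Step 2. [-4*((3*(-x)) - 3) = 0] -4·(inner) — divide through by -4. So div: (3*(-x)) - 3 = 0.
Step 3. [(3*(-x)) - 3 = 0] the outer -3 inverts by adding 3 ⇒ sub: 3*(-x) = 3.
Step 4. [3*(-x) = 3] leading coefficient 3: divide by 3 ⇒ div: -x = 1.
Step 5. [-x = 1] flip signs both sides, so neg: x = -1.

Answer: x ∈ {-1}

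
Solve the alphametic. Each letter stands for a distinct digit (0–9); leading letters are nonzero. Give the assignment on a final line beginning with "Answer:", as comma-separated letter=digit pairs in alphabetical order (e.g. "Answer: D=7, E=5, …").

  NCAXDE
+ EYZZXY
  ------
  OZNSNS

Step 1. [col 1: E + Y ≡ S (mod 10)] column 1 (E + Y ≡ S (mod 10), carry-in 0) doesn't pin E yet; pick E=2 and continue. So E=2.
Step 2. [col 1: E + Y ≡ S (mod 10)] S=3 is one option consistent with column 1 (E + Y ≡ S (mod 10), carry-in 0) — take it. So S=3.
Step 3. [col 1: E + Y ≡ S (mod 10)] column 1: given E=2, S=3, carry-in 0, and digits 2,3 already taken and all letters distinct, E+Y≡S (mod 10) forces Y=1. So Y=1.
Step 4. [col 2: D + X ≡ N (mod 10)] several values work for N in column 2 (D + X ≡ N (mod 10), carry-in 0); try N=6, so N=6.
Step 5. [col 2: D + X ≡ N (mod 10)] no forcing yet in column 2 (carry-in 0); X=7 is free and consistent — try it ⇒ X=7.
Step 6. [col 2: D + X ≡ N (mod 10)] column 2 reads D+X+carry(0)=N with X=7, N=6; with digits 1,2,3,6,7 already taken and all letters distinct, the only value for D is 9 ⇒ D=9.
Step 7. [col 3: X + Z ≡ S (mod 10)] column 3: given X=7, S=3, carry-in 1, and digits 1,2,3,6,7,9 already taken and all letters distinct, X+Z≡S (mod 10) forces Z=5. So Z=5.
Step 8. [col 4: A + Z ≡ N (mod 10)] from column 4 (Z=5, N=6, carry-in 1, digits 1,2,3,5,6,7,9 already taken and all letters distinct): A must equal 0. So A=0.
Step 9. [col 5: C + Y ≡ Z (mod 10)] column 5: given Y=1, Z=5, carry-in 0, and digits 0,1,2,3,5,6,7,9 already taken and all letters distinct, C+Y≡Z (mod 10) forces C=4, so C=4.
Step 10. [col 6: N + E ≡ O (mod 10)] from column 6 (N=6, E=2, carry-in 0, digits 0,1,2,3,4,5,6,7,9 already taken and all letters distinct): O must equal 8, so O=8.

Answer: A=0, C=4, D=9, E=2, N=6, O=8, S=3, X=7, Y=1, Z=5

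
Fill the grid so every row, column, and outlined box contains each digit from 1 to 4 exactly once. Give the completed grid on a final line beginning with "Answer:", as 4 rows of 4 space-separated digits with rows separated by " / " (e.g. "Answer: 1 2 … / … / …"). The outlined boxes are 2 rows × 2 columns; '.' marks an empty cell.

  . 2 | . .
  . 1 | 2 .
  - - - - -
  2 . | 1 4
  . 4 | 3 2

Step 1. [r2c4∈{3}] r2c4 has the single candidate 3, so r2c4=3.
Step 2. [r1c1∈{3,4}] r1c1 is the only open cell in row 1 admitting 3. So r1c1=3.
Step 3. [r1c3∈{4}] r1c3 has the single candidate 4, so r1c3=4.
Step 4. [r1c4∈{1}] r1c4 has the single candidate 1. So r1c4=1.
Step 5. [r3c2∈{3}] only 3 remains possible at r3c2. So r3c2=3.
Step 6. [r2c1∈{4}] r2c1 has the single candidate 4. So r2c1=4.
Step 7. [r4c1∈{1}] r4c1's peers cover all but 1, so r4c1=1.

Answer: 3 2 4 1 / 4 1 2 3 / 2 3 1 4 / 1 4 3 2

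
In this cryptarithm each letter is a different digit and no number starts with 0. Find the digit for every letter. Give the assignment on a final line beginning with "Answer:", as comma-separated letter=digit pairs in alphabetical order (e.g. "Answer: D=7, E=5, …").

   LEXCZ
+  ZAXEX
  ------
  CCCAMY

Step 1. [col 1: Z + X ≡ Y (mod 10)] X=9 is one option consistent with column 1 (Z + X ≡ Y (mod 10), carry-in 0) — take it ⇒ X=9.
Step 2. [col 1: Z + X ≡ Y (mod 10)] no forcing yet in column 1 (carry-in 0); Y=6 is free and consistent — try it. So Y=6.
Step 3. [col 1: Z + X ≡ Y (mod 10)] column 1 reads Z+X+carry(0)=Y with X=9, Y=6; with digits 6,9 already taken and all letters distinct, the only value for Z is 7. So Z=7.
Step 4. [col 2: C + E ≡ M (mod 10)] column 2 (C + E ≡ M (mod 10), carry-in 1) doesn't pin C yet; pick C=1 and continue, so C=1.
Step 5. [col 2: C + E ≡ M (mod 10)] column 2 (C + E ≡ M (mod 10), carry-in 1) doesn't pin E yet; pick E=2 and continue ⇒ E=2.
Step 6. [col 2: C + E ≡ M (mod 10)] column 2: given C=1, E=2, carry-in 1, and digits 1,2,6,7,9 already taken and all letters distinct, C+E≡M (mod 10) forces M=4 ⇒ M=4.
Step 7. [col 3: X + X ≡ A (mod 10)] column 3: given X=9, carry-in 0, and digits 1,2,4,6,7,9 already taken and all letters distinct, X+X≡A (mod 10) forces A=8, so A=8.
Step 8. [col 5: L + Z ≡ C (mod 10)] in column 5 we have L+Z≡C with carry-in 1; given Z=7, C=1 and digits 1,2,4,6,7,8,9 already taken and all letters distinct, that pins L to 3 ⇒ L=3.

Answer: A=8, C=1, E=2, L=3, M=4, X=9, Y=6, Z=7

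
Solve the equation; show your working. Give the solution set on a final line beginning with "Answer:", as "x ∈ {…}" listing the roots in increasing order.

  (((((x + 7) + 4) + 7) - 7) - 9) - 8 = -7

Step 1. [(((((x + 7) + 4) + 7) - 7) - 9) - 8 = -7] 8 comes off first (add 8). So sub: ((((x + 7) + 4) + 7) - 7) - 9 = 1.
Step 2. [((((x + 7) + 4) + 7) - 7) - 9 = 1] peel the -9: add 9 from each side, so sub: (((x + 7) + 4) + 7) - 7 = 10.
Step 3. [(((x + 7) + 4) + 7) - 7 = 10] the outer -7 inverts by adding 7 ⇒ sub: ((x + 7) + 4) + 7 = 17.
Step 4. [((x + 7) + 4) + 7 = 17] the outer +7 inverts by subtracting 7, so sub: (x + 7) + 4 = 10.
Step 5. [(x + 7) + 4 = 10] the outer +4 inverts by subtracting 4, so sub: x + 7 = 6.
Step 6. [x + 7 = 6] peel the +7: subtract 7 from each side, so sub: x = -1.

Answer: x ∈ {-1}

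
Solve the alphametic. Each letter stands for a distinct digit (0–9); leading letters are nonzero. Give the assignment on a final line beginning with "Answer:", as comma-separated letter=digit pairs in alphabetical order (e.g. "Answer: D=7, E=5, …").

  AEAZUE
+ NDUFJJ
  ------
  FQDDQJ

Step 1. [col 1: E + J ≡ J (mod 10)] column 1 reads E+J+carry(0)=J with nothing yet; with all letters distinct, none taken yet, the only value for E is 0, so E=0.
Step 2. [col 1: E + J ≡ J (mod 10)] several values work for J in column 1 (E + J ≡ J (mod 10), carry-in 0); try J=8, so J=8.
Step 3. [col 2: U + J ≡ Q (mod 10)] U=5 is one option consistent with column 2 (U + J ≡ Q (mod 10), carry-in 0) — take it, so U=5.
Step 4. [col 2: U + J ≡ Q (mod 10)] column 2: given U=5, J=8, carry-in 0, and digits 0,5,8 already taken and all letters distinct, U+J≡Q (mod 10) forces Q=3 ⇒ Q=3.
Step 5. [col 3: Z + F ≡ D (mod 10)] F=7 is one option consistent with column 3 (Z + F ≡ D (mod 10), carry-in 1) — take it ⇒ F=7.
Step 6. [col 3: Z + F ≡ D (mod 10)] column 3 (Z + F ≡ D (mod 10), carry-in 1) doesn't pin Z yet; pick Z=4 and continue, so Z=4.
Step 7. [col 3: Z + F ≡ D (mod 10)] from column 3 (Z=4, F=7, carry-in 1, digits 0,3,4,5,7,8 already taken and all letters distinct): D must equal 2. So D=2.
Step 8. [col 4: A + U ≡ D (mod 10)] column 4: given U=5, D=2, carry-in 1, and digits 0,2,3,4,5,7,8 already taken and all letters distinct, A+U≡D (mod 10) forces A=6. So A=6.
Step 9. [col 6: A + N ≡ F (mod 10)] in column 6 we have A+N≡F with carry-in 0; given A=6, F=7 and digits 0,2,3,4,5,6,7,8 already taken and all letters distinct, that pins N to 1. So N=1.

Answer: A=6, D=2, E=0, F=7, J=8, N=1, Q=3, U=5, Z=4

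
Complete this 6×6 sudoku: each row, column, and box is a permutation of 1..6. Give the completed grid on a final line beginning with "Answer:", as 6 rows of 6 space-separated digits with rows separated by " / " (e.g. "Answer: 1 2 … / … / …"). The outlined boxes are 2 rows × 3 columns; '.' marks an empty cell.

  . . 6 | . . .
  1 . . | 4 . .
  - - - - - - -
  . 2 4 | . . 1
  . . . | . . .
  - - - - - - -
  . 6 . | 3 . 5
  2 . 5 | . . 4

Step 1. [r5c5∈{1,2}] r5c5 is the only open cell in row 5 admitting 2. So r5c5=2.
Step 2. [r6c2∈{1,3}] r6c2 is the only open cell in row 6 admitting 3, so r6c2=3.
Step 3. [r2c2∈{5}] r2c2 is down to just 5. So r2c2=5.
Step 4. [r4c5∈{3,4,5,6}] in row 4, 4 fits only at r4c5, so r4c5=4.
Step 5. [r2c3∈{2,3}] col 3 places 2 nowhere but r2c3. So r2c3=2.
Step 6. [r1c1∈{3,4}] r1c1 is the only open cell in box 1 admitting 3 ⇒ r1c1=3.
Step 7. [r3c5∈{3,5,6}] r3c5 is the only open cell in row 3 admitting 3 ⇒ r3c5=3.
Step 8. [r2c5∈{6}] nothing but 6 survives at r2c5 ⇒ r2c5=6.
Step 9. [r4c6∈{2,6}] r4c6 is the only open cell in col 6 admitting 6 ⇒ r4c6=6.
Step 10. [r3c4∈{5}] r3c4 is down to just 5 ⇒ r3c4=5.
Step 11. [r6c5∈{1}] only 1 remains possible at r6c5 ⇒ r6c5=1.
Step 12. [r1c6∈{2}] only 2 remains possible at r1c6. So r1c6=2.
Step 13. [r4c3∈{1,3}] across row 4, 3 lands solely at r4c3. So r4c3=3.
Step 14. [r4c4∈{2}] nothing but 2 survives at r4c4 ⇒ r4c4=2.
Step 15. [r1c4∈{1}] only 1 remains possible at r1c4 ⇒ r1c4=1.
Step 16. [r4c1∈{5}] only 5 remains possible at r4c1 ⇒ r4c1=5.
Step 17. [r3c1∈{6}] r3c1's peers cover all but 6 ⇒ r3c1=6.
Step 18. [r5c1∈{4}] only 4 remains possible at r5c1, so r5c1=4.
Step 19. [r1c5∈{5}] nothing but 5 survives at r1c5 ⇒ r1c5=5.
Step 20. [r1c2∈{4}] only 4 remains possible at r1c2, so r1c2=4.
Step 21. [r2c6∈{3}] nothing but 3 survives at r2c6 ⇒ r2c6=3.
Step 22. [r6c4∈{6}] r6c4 is down to just 6, so r6c4=6.
Step 23. [r4c2∈{1}] r4c2's peers cover all but 1, so r4c2=1.
Step 24. [r5c3∈{1}] r5c3 has the single candidate 1, so r5c3=1.

Answer: 3 4 6 1 5 2 / 1 5 2 4 6 3 / 6 2 4 5 3 1 / 5 1 3 2 4 6 / 4 6 1 3 2 5 / 2 3 5 6 1 4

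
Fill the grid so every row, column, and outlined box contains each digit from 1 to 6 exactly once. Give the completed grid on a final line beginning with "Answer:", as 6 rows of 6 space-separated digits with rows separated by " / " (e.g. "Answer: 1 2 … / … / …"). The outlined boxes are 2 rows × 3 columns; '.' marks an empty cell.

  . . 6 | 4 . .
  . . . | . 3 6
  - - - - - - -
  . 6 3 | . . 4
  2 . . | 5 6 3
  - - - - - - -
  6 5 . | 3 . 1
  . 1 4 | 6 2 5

Step 1. [r2c3∈{1,2,5}] col 3 places 5 nowhere but r2c3 ⇒ r2c3=5.
Step 2. [r3c5∈{1}] r3c5 has the single candidate 1 ⇒ r3c5=1.
Step 3. [r1c6∈{2}] r1c6 is down to just 2, so r1c6=2.
Step 4. [r2c1∈{1,4}] across col 1, 4 lands solely at r2c1, so r2c1=4.
Step 5. [r1c1∈{1,3}] across row 1, 1 lands solely at r1c1 ⇒ r1c1=1.
Step 6. [r4c3∈{1}] r4c3's peers cover all but 1. So r4c3=1.
Step 7. [r1c2∈{3}] nothing but 3 survives at r1c2 ⇒ r1c2=3.
Step 8. [r2c4∈{1}] only 1 remains possible at r2c4 ⇒ r2c4=1.
Step 9. [r3c1∈{5}] only 5 remains possible at r3c1. So r3c1=5.
Step 10. [r6c1∈{3}] nothing but 3 survives at r6c1 ⇒ r6c1=3.
Step 11. [r1c5∈{5}] r1c5 has the single candidate 5 ⇒ r1c5=5.
Step 12. [r3c4∈{2}] r3c4 has the single candidate 2, so r3c4=2.
Step 13. [r2c2∈{2}] r2c2's peers cover all but 2 ⇒ r2c2=2.
Step 14. [r5c3∈{2}] r5c3 is down to just 2 ⇒ r5c3=2.
Step 15. [r4c2∈{4}] only 4 remains possible at r4c2 ⇒ r4c2=4.
Step 16. [r5c5∈{4}] r5c5 has the single candidate 4, so r5c5=4.

Answer: 1 3 6 4 5 2 / 4 2 5 1 3 6 / 5 6 3 2 1 4 / 2 4 1 5 6 3 / 6 5 2 3 4 1 / 3 1 4 6 2 5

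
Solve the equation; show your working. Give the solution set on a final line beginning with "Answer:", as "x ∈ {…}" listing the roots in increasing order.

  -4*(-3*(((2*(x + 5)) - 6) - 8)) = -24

Step 1. [-4*(-3*(((2*(x + 5)) - 6) - 8)) = -24] -4 out front; divide by -4. So div: -3*(((2*(x + 5)) - 6) - 8) = 6.
Step 2. [-3*(((2*(x + 5)) - 6) - 8) = 6] -3 out front; divide by -3, so div: ((2*(x + 5)) - 6) - 8 = -2.
Step 3. [((2*(x + 5)) - 6) - 8 = -2] -8 is outermost — add 8 both sides, so sub: (2*(x + 5)) - 6 = 6.
Step 4. [(2*(x + 5)) - 6 = 6] 2 | LHS and 2 | 6: pull 2 out ⇒ factor: (x + 5) - 3 = 3.
Step 5. [(x + 5) - 3 = 3] -3 is outermost — add 3 both sides. So sub: x + 5 = 6.
Step 6. [x + 5 = 6] the outer +5 inverts by subtracting 5 ⇒ sub: x = 1.

Answer: x ∈ {1}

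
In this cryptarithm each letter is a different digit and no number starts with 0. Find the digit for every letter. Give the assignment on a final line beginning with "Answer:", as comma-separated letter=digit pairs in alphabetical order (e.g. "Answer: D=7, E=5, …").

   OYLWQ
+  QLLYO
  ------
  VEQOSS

Step 1. [col 1: Q + O ≡ S (mod 10)] several values work for O in column 1 (Q + O ≡ S (mod 10), carry-in 0); try O=6 ⇒ O=6.
Step 2. [V] V is the leading digit of a 6-digit sum of two 5-digit numbers; the final carry is exactly 1 ⇒ V=1.
Step 3. [col 1: Q + O ≡ S (mod 10)] several values work for Q in column 1 (Q + O ≡ S (mod 10), carry-in 0); try Q=3 ⇒ Q=3.
Step 4. [col 1: Q + O ≡ S (mod 10)] column 1: given Q=3, O=6, carry-in 0, and digits 1,3,6 already taken and all letters distinct, Q+O≡S (mod 10) forces S=9 ⇒ S=9.
Step 5. [col 2: W + Y ≡ S (mod 10)] no forcing yet in column 2 (carry-in 0); Y=4 is free and consistent — try it, so Y=4.
Step 6. [col 2: W + Y ≡ S (mod 10)] in column 2 we have W+Y≡S with carry-in 0; given Y=4, S=9 and digits 1,3,4,6,9 already taken and all letters distinct, that pins W to 5. So W=5.
Step 7. [col 3: L + L ≡ O (mod 10)] from column 3 (O=6, carry-in 0, digits 1,3,4,5,6,9 already taken and all letters distinct): L must equal 8 ⇒ L=8.
Step 8. [col 5: O + Q ≡ E (mod 10)] in column 5 we have O+Q≡E with carry-in 1; given O=6, Q=3 and digits 1,3,4,5,6,8,9 already taken and all letters distinct, that pins E to 0 ⇒ E=0.

Answer: E=0, L=8, O=6, Q=3, S=9, V=1, W=5, Y=4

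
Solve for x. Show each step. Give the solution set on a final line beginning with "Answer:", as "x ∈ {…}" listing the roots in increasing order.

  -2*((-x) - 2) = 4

Step 1. [-2*((-x) - 2) = 4] leading coefficient -2: divide by -2, so div: (-x) - 2 = -2.
Step 2. [(-x) - 2 = -2] 2 comes off first (add 2). So sub: -x = 0.
Step 3. [-x = 0] leading − — multiply by −1, so neg: x = 0.

Answer: x ∈ {0}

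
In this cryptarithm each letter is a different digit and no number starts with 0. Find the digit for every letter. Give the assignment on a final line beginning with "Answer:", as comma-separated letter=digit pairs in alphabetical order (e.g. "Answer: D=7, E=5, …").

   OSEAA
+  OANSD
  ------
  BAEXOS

Step 1. [col 1: A + D ≡ S (mod 10)] column 1 (A + D ≡ S (mod 10), carry-in 0) doesn't pin S yet; pick S=2 and continue ⇒ S=2.
Step 2. [col 1: A + D ≡ S (mod 10)] column 1 (A + D ≡ S (mod 10), carry-in 0) doesn't pin A yet; pick A=4 and continue ⇒ A=4.
Step 3. [B] B is the leading digit of a 6-digit sum of two 5-digit numbers; the final carry is exactly 1, so B=1.
Step 4. [col 1: A + D ≡ S (mod 10)] in column 1 we have A+D≡S with carry-in 0; given A=4, S=2 and digits 1,2,4 already taken and all letters distinct, that pins D to 8. So D=8.
Step 5. [col 2: A + S ≡ O (mod 10)] in column 2 we have A+S≡O with carry-in 1; given A=4, S=2 and digits 1,2,4,8 already taken and all letters distinct, that pins O to 7. So O=7.
Step 6. [col 3: E + N ≡ X (mod 10)] no forcing yet in column 3 (carry-in 0); N=3 is free and consistent — try it, so N=3.
Step 7. [col 3: E + N ≡ X (mod 10)] from column 3 (N=3, carry-in 0, digits 1,2,3,4,7,8 already taken and all letters distinct): X must equal 9. So X=9.
Step 8. [col 3: E + N ≡ X (mod 10)] column 3: given N=3, X=9, carry-in 0, and digits 1,2,3,4,7,8,9 already taken and all letters distinct, E+N≡X (mod 10) forces E=6, so E=6.

Answer: A=4, B=1, D=8, E=6, N=3, O=7, S=2, X=9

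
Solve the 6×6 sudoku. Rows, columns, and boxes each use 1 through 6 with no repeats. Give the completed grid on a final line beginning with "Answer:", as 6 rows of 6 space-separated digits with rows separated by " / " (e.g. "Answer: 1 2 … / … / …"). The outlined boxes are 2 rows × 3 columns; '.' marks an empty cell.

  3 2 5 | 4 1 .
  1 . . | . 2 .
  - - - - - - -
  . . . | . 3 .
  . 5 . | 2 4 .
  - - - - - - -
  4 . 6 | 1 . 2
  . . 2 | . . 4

Step 1. [r6c4∈{3,5,6}] across box 6, 3 lands solely at r6c4, so r6c4=3.
Step 2. [r2c2∈{4,6}] r2c2 is the only open cell in box 1 admitting 6, so r2c2=6.
Step 3. [r3c4∈{5,6}] col 4 places 6 nowhere but r3c4, so r3c4=6.
Step 4. [r3c2∈{1,4}] 4 has one home in col 2: r3c2. So r3c2=4.
Step 5. [r3c3∈{1}] r3c3 is down to just 1, so r3c3=1.
Step 6. [r5c5∈{5}] nothing but 5 survives at r5c5. So r5c5=5.
Step 7. [r2c6∈{3,5}] across row 2, 3 lands solely at r2c6, so r2c6=3.
Step 8. [r6c5∈{6}] only 6 remains possible at r6c5. So r6c5=6.
Step 9. [r4c3∈{3}] nothing but 3 survives at r4c3, so r4c3=3.
Step 10. [r1c6∈{6}] only 6 remains possible at r1c6 ⇒ r1c6=6.
Step 11. [r6c2∈{1}] nothing but 1 survives at r6c2 ⇒ r6c2=1.
Step 12. [r4c6∈{1}] r4c6's peers cover all but 1, so r4c6=1.
Step 13. [r5c2∈{3}] r5c2 is down to just 3, so r5c2=3.
Step 14. [r3c6∈{5}] r3c6 is down to just 5 ⇒ r3c6=5.
Step 15. [r6c1∈{5}] r6c1 is down to just 5 ⇒ r6c1=5.
Step 16. [r2c4∈{5}] nothing but 5 survives at r2c4. So r2c4=5.
Step 17. [r2c3∈{4}] r2c3 is down to just 4 ⇒ r2c3=4.
Step 18. [r3c1∈{2}] r3c1 is down to just 2, so r3c1=2.
Step 19. [r4c1∈{6}] only 6 remains possible at r4c1 ⇒ r4c1=6.

Answer: 3 2 5 4 1 6 / 1 6 4 5 2 3 / 2 4 1 6 3 5 / 6 5 3 2 4 1 / 4 3 6 1 5 2 / 5 1 2 3 6 4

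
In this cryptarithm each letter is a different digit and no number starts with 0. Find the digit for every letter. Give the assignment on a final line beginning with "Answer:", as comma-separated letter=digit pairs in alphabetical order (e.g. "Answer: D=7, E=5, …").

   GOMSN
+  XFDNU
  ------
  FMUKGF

Step 1. [col 1: N + U ≡ F (mod 10)] several values work for U in column 1 (N + U ≡ F (mod 10), carry-in 0); try U=6. So U=6.
Step 2. [col 1: N + U ≡ F (mod 10)] no forcing yet in column 1 (carry-in 0); F=1 is free and consistent — try it, so F=1.
Step 3. [col 1: N + U ≡ F (mod 10)] in column 1 we have N+U≡F with carry-in 0; given U=6, F=1 and digits 1,6 already taken and all letters distinct, that pins N to 5. So N=5.
Step 4. [col 2: S + N ≡ G (mod 10)] no forcing yet in column 2 (carry-in 1); G=8 is free and consistent — try it ⇒ G=8.
Step 5. [col 2: S + N ≡ G (mod 10)] column 2: given N=5, G=8, carry-in 1, and digits 1,5,6,8 already taken and all letters distinct, S+N≡G (mod 10) forces S=2. So S=2.
Step 6. [col 3: M + D ≡ K (mod 10)] M=7 is one option consistent with column 3 (M + D ≡ K (mod 10), carry-in 0) — take it. So M=7.
Step 7. [col 3: M + D ≡ K (mod 10)] column 3: given M=7, carry-in 0, and digits 1,2,5,6,7,8 already taken and all letters distinct, M+D≡K (mod 10) forces K=0. So K=0.
Step 8. [col 3: M + D ≡ K (mod 10)] column 3 reads M+D+carry(0)=K with M=7, K=0; with digits 0,1,2,5,6,7,8 already taken and all letters distinct, the only value for D is 3 ⇒ D=3.
Step 9. [col 4: O + F ≡ U (mod 10)] column 4: given F=1, U=6, carry-in 1, and digits 0,1,2,3,5,6,7,8 already taken and all letters distinct, O+F≡U (mod 10) forces O=4, so O=4.
Step 10. [col 5: G + X ≡ M (mod 10)] in column 5 we have G+X≡M with carry-in 0; given G=8, M=7 and digits 0,1,2,3,4,5,6,7,8 already taken and all letters distinct, that pins X to 9 ⇒ X=9.

Answer: D=3, F=1, G=8, K=0, M=7, N=5, O=4, S=2, U=6, X=9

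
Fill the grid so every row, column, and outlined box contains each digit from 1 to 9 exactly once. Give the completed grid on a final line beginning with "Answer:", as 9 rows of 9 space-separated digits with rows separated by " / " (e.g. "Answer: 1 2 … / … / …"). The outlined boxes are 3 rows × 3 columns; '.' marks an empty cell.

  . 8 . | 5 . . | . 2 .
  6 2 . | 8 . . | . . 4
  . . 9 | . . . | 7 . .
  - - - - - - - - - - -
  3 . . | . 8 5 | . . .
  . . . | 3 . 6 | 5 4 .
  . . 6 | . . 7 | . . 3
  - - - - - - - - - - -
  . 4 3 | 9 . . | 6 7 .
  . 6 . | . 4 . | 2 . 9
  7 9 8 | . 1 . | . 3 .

Step 1. [r7c1∈{1,2,5}] r7c1 is the only open cell in box 7 admitting 2 ⇒ r7c1=2.
Step 2. [r7c9∈{1,5,8}] in row 7, 1 fits only at r7c9, so r7c9=1.
Step 3. [r6c7∈{1,8,9}] col 7 places 8 nowhere but r6c7, so r6c7=8.
Step 4. [r1c9∈{6}] r1c9's peers cover all but 6. So r1c9=6.
Step 5. [r3c2∈{1,3,5}] r3c2 is the only open cell in col 2 admitting 3 ⇒ r3c2=3.
Step 6. [r8c8∈{5,8}] across box 9, 8 lands solely at r8c8 ⇒ r8c8=8.
Step 7. [r3c5∈{2,6}] in col 5, 6 fits only at r3c5. So r3c5=6.
Step 8. [r5c1∈{1,8,9}] row 5 places 8 nowhere but r5c1 ⇒ r5c1=8.
Step 9. [r6c1∈{1,4,5,9}] 9 has one home in col 1: r6c1, so r6c1=9.
Step 10. [r6c8∈{1}] only 1 remains possible at r6c8, so r6c8=1.
Step 11. [r4c4∈{1,2,4}] across box 5, 1 lands solely at r4c4, so r4c4=1.
Step 12. [r4c2∈{7}] only 7 remains possible at r4c2. So r4c2=7.
Step 13. [r3c8∈{5}] r3c8 is down to just 5 ⇒ r3c8=5.
Step 14. [r2c8∈{9}] r2c8's peers cover all but 9 ⇒ r2c8=9.
Step 15. [r1c6∈{1,3,4,9}] col 6 places 9 nowhere but r1c6, so r1c6=9.
Step 16. [r3c6∈{1,2,4}] col 6 places 4 nowhere but r3c6. So r3c6=4.
Step 17. [r3c1∈{1}] r3c1's peers cover all but 1. So r3c1=1.
Step 18. [r2c6∈{1,3}] r2c6 is the only open cell in col 6 admitting 1. So r2c6=1.
Step 19. [r4c9∈{2}] r4c9 has the single candidate 2. So r4c9=2.
Step 20. [r5c3∈{1,2}] r5c3 is the only open cell in col 3 admitting 2. So r5c3=2.
Step 21. [r2c3∈{5,7}] row 2 places 5 nowhere but r2c3, so r2c3=5.
Step 22. [r2c5∈{3,7}] across row 2, 7 lands solely at r2c5, so r2c5=7.
Step 23. [r3c4∈{2}] r3c4 has the single candidate 2. So r3c4=2.
Step 24. [r1c3∈{4,7}] 7 has one home in row 1: r1c3. So r1c3=7.
Step 25. [r1c5∈{3}] r1c5's peers cover all but 3, so r1c5=3.
Step 26. [r8c1∈{5}] r8c1's peers cover all but 5 ⇒ r8c1=5.
Step 27. [r5c2∈{1}] nothing but 1 survives at r5c2, so r5c2=1.
Step 28. [r6c2∈{5}] only 5 remains possible at r6c2 ⇒ r6c2=5.
Step 29. [r4c3∈{4}] r4c3 is down to just 4, so r4c3=4.
Step 30. [r2c7∈{3}] r2c7's peers cover all but 3. So r2c7=3.
Step 31. [r8c6∈{3}] r8c6's peers cover all but 3. So r8c6=3.
Step 32. [r5c9∈{7}] r5c9's peers cover all but 7, so r5c9=7.
Step 33. [r8c3∈{1}] r8c3 has the single candidate 1. So r8c3=1.
Step 34. [r6c4∈{4}] r6c4 is down to just 4 ⇒ r6c4=4.
Step 35. [r1c1∈{4}] nothing but 4 survives at r1c1 ⇒ r1c1=4.
Step 36. [r5c5∈{9}] r5c5 has the single candidate 9 ⇒ r5c5=9.
Step 37. [r7c5∈{5}] nothing but 5 survives at r7c5 ⇒ r7c5=5.
Step 38. [r4c8∈{6}] nothing but 6 survives at r4c8 ⇒ r4c8=6.
Step 39. [r9c7∈{4}] r9c7 is down to just 4, so r9c7=4.
Step 40. [r9c6∈{2}] r9c6's peers cover all but 2 ⇒ r9c6=2.
Step 41. [r9c9∈{5}] r9c9's peers cover all but 5 ⇒ r9c9=5.
Step 42. [r6c5∈{2}] r6c5's peers cover all but 2. So r6c5=2.
Step 43. [r8c4∈{7}] nothing but 7 survives at r8c4. So r8c4=7.
Step 44. [r7c6∈{8}] r7c6 has the single candidate 8. So r7c6=8.
Step 45. [r9c4∈{6}] only 6 remains possible at r9c4 ⇒ r9c4=6.
Step 46. [r1c7∈{1}] r1c7 is down to just 1 ⇒ r1c7=1.
Step 47. [r3c9∈{8}] only 8 remains possible at r3c9, so r3c9=8.
Step 48. [r4c7∈{9}] r4c7 has the single candidate 9 ⇒ r4c7=9.

Answer: 4 8 7 5 3 9 1 2 6 / 6 2 5 8 7 1 3 9 4 / 1 3 9 2 6 4 7 5 8 / 3 7 4 1 8 5 9 6 2 / 8 1 2 3 9 6 5 4 7 / 9 5 6 4 2 7 8 1 3 / 2 4 3 9 5 8 6 7 1 / 5 6 1 7 4 3 2 8 9 / 7 9 8 6 1 2 4 3 5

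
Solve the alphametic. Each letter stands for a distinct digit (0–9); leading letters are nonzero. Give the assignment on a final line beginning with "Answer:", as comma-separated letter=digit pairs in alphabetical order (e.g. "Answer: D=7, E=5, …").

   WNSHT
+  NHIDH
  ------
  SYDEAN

Step 1. [col 1: T + H ≡ N (mod 10)] several values work for T in column 1 (T + H ≡ N (mod 10), carry-in 0); try T=2. So T=2.
Step 2. [col 1: T + H ≡ N (mod 10)] H=5 is one option consistent with column 1 (T + H ≡ N (mod 10), carry-in 0) — take it. So H=5.
Step 3. [S] the sum has 6 digits but both addends have 5; that extra leading digit S is the final carry, namely 1, so S=1.
Step 4. [col 1: T + H ≡ N (mod 10)] in column 1 we have T+H≡N with carry-in 0; given T=2, H=5 and digits 1,2,5 already taken and all letters distinct, that pins N to 7, so N=7.
Step 5. [col 2: H + D ≡ A (mod 10)] A=8 is one option consistent with column 2 (H + D ≡ A (mod 10), carry-in 0) — take it, so A=8.
Step 6. [col 2: H + D ≡ A (mod 10)] column 2 reads H+D+carry(0)=A with H=5, A=8; with digits 1,2,5,7,8 already taken and all letters distinct, the only value for D is 3 ⇒ D=3.
Step 7. [col 3: S + I ≡ E (mod 10)] column 3: given S=1, carry-in 0, and digits 1,2,3,5,7,8 already taken and all letters distinct, S+I≡E (mod 10) forces E=0, so E=0.
Step 8. [col 3: S + I ≡ E (mod 10)] in column 3 we have S+I≡E with carry-in 0; given S=1, E=0 and digits 0,1,2,3,5,7,8 already taken and all letters distinct, that pins I to 9 ⇒ I=9.
Step 9. [col 5: W + N ≡ Y (mod 10)] column 5: given N=7, carry-in 1, and digits 0,1,2,3,5,7,8,9 already taken and all letters distinct, W+N≡Y (mod 10) forces Y=4 ⇒ Y=4.
Step 10. [col 5: W + N ≡ Y (mod 10)] from column 5 (N=7, Y=4, carry-in 1, digits 0,1,2,3,4,5,7,8,9 already taken and all letters distinct): W must equal 6, so W=6.

Answer: A=8, D=3, E=0, H=5, I=9, N=7, S=1, T=2, W=6, Y=4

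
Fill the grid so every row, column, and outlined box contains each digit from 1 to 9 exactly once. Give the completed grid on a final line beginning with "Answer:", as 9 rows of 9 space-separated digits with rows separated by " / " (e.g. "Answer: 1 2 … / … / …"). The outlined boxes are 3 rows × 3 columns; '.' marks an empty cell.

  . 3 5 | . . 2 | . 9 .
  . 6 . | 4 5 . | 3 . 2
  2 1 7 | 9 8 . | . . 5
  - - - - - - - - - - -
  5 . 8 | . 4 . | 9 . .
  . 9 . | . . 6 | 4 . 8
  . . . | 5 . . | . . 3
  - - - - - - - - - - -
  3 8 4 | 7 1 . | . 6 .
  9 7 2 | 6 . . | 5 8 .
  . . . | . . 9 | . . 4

Step 1. [r9c8∈{1,2,3,7}] col 8 places 3 nowhere but r9c8, so r9c8=3.
Step 2. [r1c4∈{1}] nothing but 1 survives at r1c4. So r1c4=1.
Step 3. [r9c5∈{2}] r9c5's peers cover all but 2, so r9c5=2.
Step 4. [r4c9∈{1,6,7}] 6 has one home in row 4: r4c9. So r4c9=6.
Step 5. [r2c8∈{1,7}] 1 has one home in row 2: r2c8 ⇒ r2c8=1.
Step 6. [r6c7∈{1,2,7}] across box 6, 1 lands solely at r6c7, so r6c7=1.
Step 7. [r1c7∈{6,7,8}] col 7 places 8 nowhere but r1c7, so r1c7=8.
Step 8. [r2c6∈{7}] r2c6 has the single candidate 7. So r2c6=7.
Step 9. [r4c8∈{2,7}] across row 4, 7 lands solely at r4c8 ⇒ r4c8=7.
Step 10. [r5c3∈{1,3}] col 3 places 3 nowhere but r5c3, so r5c3=3.
Step 11. [r6c8∈{2}] nothing but 2 survives at r6c8 ⇒ r6c8=2.
Step 12. [r6c3∈{6}] r6c3 has the single candidate 6, so r6c3=6.
Step 13. [r5c5∈{7}] r5c5 is down to just 7 ⇒ r5c5=7.
Step 14. [r3c6∈{3}] nothing but 3 survives at r3c6 ⇒ r3c6=3.
Step 15. [r1c1∈{4}] only 4 remains possible at r1c1. So r1c1=4.
Step 16. [r4c2∈{2}] r4c2 has the single candidate 2, so r4c2=2.
Step 17. [r5c1∈{1}] r5c1's peers cover all but 1 ⇒ r5c1=1.
Step 18. [r9c7∈{7}] r9c7 has the single candidate 7 ⇒ r9c7=7.
Step 19. [r8c9∈{1}] r8c9 has the single candidate 1 ⇒ r8c9=1.
Step 20. [r2c1∈{8}] only 8 remains possible at r2c1, so r2c1=8.
Step 21. [r9c2∈{5}] r9c2 has the single candidate 5, so r9c2=5.
Step 22. [r3c7∈{6}] only 6 remains possible at r3c7, so r3c7=6.
Step 23. [r5c8∈{5}] only 5 remains possible at r5c8 ⇒ r5c8=5.
Step 24. [r7c9∈{9}] r7c9 is down to just 9 ⇒ r7c9=9.
Step 25. [r5c4∈{2}] nothing but 2 survives at r5c4, so r5c4=2.
Step 26. [r7c6∈{5}] r7c6 is down to just 5, so r7c6=5.
Step 27. [r1c9∈{7}] r1c9's peers cover all but 7, so r1c9=7.
Step 28. [r8c6∈{4}] r8c6's peers cover all but 4. So r8c6=4.
Step 29. [r2c3∈{9}] nothing but 9 survives at r2c3 ⇒ r2c3=9.
Step 30. [r9c3∈{1}] only 1 remains possible at r9c3. So r9c3=1.
Step 31. [r8c5∈{3}] only 3 remains possible at r8c5, so r8c5=3.
Step 32. [r9c4∈{8}] r9c4 has the single candidate 8. So r9c4=8.
Step 33. [r6c2∈{4}] r6c2 is down to just 4 ⇒ r6c2=4.
Step 34. [r4c4∈{3}] r4c4 has the single candidate 3, so r4c4=3.
Step 35. [r7c7∈{2}] nothing but 2 survives at r7c7, so r7c7=2.
Step 36. [r6c1∈{7}] nothing but 7 survives at r6c1, so r6c1=7.
Step 37. [r3c8∈{4}] r3c8's peers cover all but 4 ⇒ r3c8=4.
Step 38. [r6c6∈{8}] only 8 remains possible at r6c6, so r6c6=8.
Step 39. [r9c1∈{6}] r9c1 has the single candidate 6 ⇒ r9c1=6.
Step 40. [r6c5∈{9}] r6c5 is down to just 9, so r6c5=9.
Step 41. [r4c6∈{1}] nothing but 1 survives at r4c6, so r4c6=1.
Step 42. [r1c5∈{6}] r1c5 is down to just 6, so r1c5=6.

Answer: 4 3 5 1 6 2 8 9 7 / 8 6 9 4 5 7 3 1 2 / 2 1 7 9 8 3 6 4 5 / 5 2 8 3 4 1 9 7 6 / 1 9 3 2 7 6 4 5 8 / 7 4 6 5 9 8 1 2 3 / 3 8 4 7 1 5 2 6 9 / 9 7 2 6 3 4 5 8 1 / 6 5 1 8 2 9 7 3 4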